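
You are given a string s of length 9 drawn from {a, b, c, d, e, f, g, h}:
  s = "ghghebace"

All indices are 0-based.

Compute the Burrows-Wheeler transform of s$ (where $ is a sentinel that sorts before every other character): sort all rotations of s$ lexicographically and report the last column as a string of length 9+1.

rank  rotation    last
    0  $ghghebace  e
    1  ace$ghgheb  b
    2  bace$ghghe  e
    3  ce$ghgheba  a
    4  e$ghghebac  c
    5  ebace$ghgh  h
    6  ghebace$gh  h
    7  ghghebace$  $
    8  hebace$ghg  g
    9  hghebace$g  g

ebeachh$gg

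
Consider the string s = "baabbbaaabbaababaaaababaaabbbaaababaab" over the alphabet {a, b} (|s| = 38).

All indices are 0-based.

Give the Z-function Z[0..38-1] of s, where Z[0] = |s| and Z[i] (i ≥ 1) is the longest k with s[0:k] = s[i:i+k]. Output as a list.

[38, 0, 0, 1, 1, 3, 0, 0, 0, 1, 4, 0, 0, 2, 0, 3, 0, 0, 0, 0, 2, 0, 3, 0, 0, 0, 1, 1, 3, 0, 0, 0, 2, 0, 4, 0, 0, 1]

Z[0]=38
i=1: fresh scan; Z[1]=0
i=2: fresh scan; Z[2]=0
i=3: fresh scan; Z[3]=1 scan→box=[3,4)
i=4: fresh scan; Z[4]=1 scan→box=[4,5)
i=5: fresh scan; Z[5]=3 scan→box=[5,8)
i=6: min(r-i=2, Z[1]=0)=0; Z[6]=0
i=7: min(r-i=1, Z[2]=0)=0; Z[7]=0
i=8: fresh scan; Z[8]=0
i=9: fresh scan; Z[9]=1 scan→box=[9,10)
i=10: fresh scan; Z[10]=4 scan→box=[10,14)
i=11: min(r-i=3, Z[1]=0)=0; Z[11]=0
i=12: min(r-i=2, Z[2]=0)=0; Z[12]=0
i=13: min(r-i=1, Z[3]=1)=1; Z[13]=2 scan→box=[13,15)
i=14: min(r-i=1, Z[1]=0)=0; Z[14]=0
i=15: fresh scan; Z[15]=3 scan→box=[15,18)
i=16: min(r-i=2, Z[1]=0)=0; Z[16]=0
i=17: min(r-i=1, Z[2]=0)=0; Z[17]=0
i=18: fresh scan; Z[18]=0
i=19: fresh scan; Z[19]=0
i=20: fresh scan; Z[20]=2 scan→box=[20,22)
i=21: min(r-i=1, Z[1]=0)=0; Z[21]=0
i=22: fresh scan; Z[22]=3 scan→box=[22,25)
i=23: min(r-i=2, Z[1]=0)=0; Z[23]=0
i=24: min(r-i=1, Z[2]=0)=0; Z[24]=0
i=25: fresh scan; Z[25]=0
i=26: fresh scan; Z[26]=1 scan→box=[26,27)
i=27: fresh scan; Z[27]=1 scan→box=[27,28)
i=28: fresh scan; Z[28]=3 scan→box=[28,31)
i=29: min(r-i=2, Z[1]=0)=0; Z[29]=0
i=30: min(r-i=1, Z[2]=0)=0; Z[30]=0
i=31: fresh scan; Z[31]=0
i=32: fresh scan; Z[32]=2 scan→box=[32,34)
i=33: min(r-i=1, Z[1]=0)=0; Z[33]=0
i=34: fresh scan; Z[34]=4 scan→box=[34,38)
i=35: min(r-i=3, Z[1]=0)=0; Z[35]=0
i=36: min(r-i=2, Z[2]=0)=0; Z[36]=0
i=37: min(r-i=1, Z[3]=1)=1; Z[37]=1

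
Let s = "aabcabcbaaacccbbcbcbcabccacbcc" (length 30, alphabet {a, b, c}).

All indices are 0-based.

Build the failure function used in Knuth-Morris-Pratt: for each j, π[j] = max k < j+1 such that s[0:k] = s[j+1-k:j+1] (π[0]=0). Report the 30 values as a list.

[0, 1, 0, 0, 1, 0, 0, 0, 1, 2, 2, 0, 0, 0, 0, 0, 0, 0, 0, 0, 0, 1, 0, 0, 0, 1, 0, 0, 0, 0]

π[0] = 0
j=1 s[j]='a': π[1]=1 (border 'a')
j=2 s[j]='b': k: 1→0; π[2]=0 (border '')
j=3 s[j]='c': π[3]=0 (border '')
j=4 s[j]='a': π[4]=1 (border 'a')
j=5 s[j]='b': k: 1→0; π[5]=0 (border '')
j=6 s[j]='c': π[6]=0 (border '')
j=7 s[j]='b': π[7]=0 (border '')
j=8 s[j]='a': π[8]=1 (border 'a')
j=9 s[j]='a': π[9]=2 (border 'aa')
j=10 s[j]='a': k: 2→1; π[10]=2 (border 'aa')
j=11 s[j]='c': k: 2→1→0; π[11]=0 (border '')
j=12 s[j]='c': π[12]=0 (border '')
j=13 s[j]='c': π[13]=0 (border '')
j=14 s[j]='b': π[14]=0 (border '')
j=15 s[j]='b': π[15]=0 (border '')
j=16 s[j]='c': π[16]=0 (border '')
j=17 s[j]='b': π[17]=0 (border '')
j=18 s[j]='c': π[18]=0 (border '')
j=19 s[j]='b': π[19]=0 (border '')
j=20 s[j]='c': π[20]=0 (border '')
j=21 s[j]='a': π[21]=1 (border 'a')
j=22 s[j]='b': k: 1→0; π[22]=0 (border '')
j=23 s[j]='c': π[23]=0 (border '')
j=24 s[j]='c': π[24]=0 (border '')
j=25 s[j]='a': π[25]=1 (border 'a')
j=26 s[j]='c': k: 1→0; π[26]=0 (border '')
j=27 s[j]='b': π[27]=0 (border '')
j=28 s[j]='c': π[28]=0 (border '')
j=29 s[j]='c': π[29]=0 (border '')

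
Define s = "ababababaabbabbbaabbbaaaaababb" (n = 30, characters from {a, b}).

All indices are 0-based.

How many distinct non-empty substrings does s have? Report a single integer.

rank | idx | suffix
   0 |  21 | aaaaababb
   1 |  22 | aaaababb
   2 |  23 | aaababb
   3 |  24 | aababb
   4 |   8 | aabbabbbaabbbaaaaababb
   5 |  16 | aabbbaaaaababb
   6 |   6 | abaabbabbbaabbbaaaaababb
   7 |   4 | ababaabbabbbaabbbaaaaababb
   8 |   2 | abababaabbabbbaabbbaaaaababb
   9 |   0 | ababababaabbabbbaabbbaaaaababb
  10 |  25 | ababb
  11 |  27 | abb
  12 |   9 | abbabbbaabbbaaaaababb
  13 |  17 | abbbaaaaababb
  14 |  12 | abbbaabbbaaaaababb
  15 |  29 | b
  16 |  20 | baaaaababb
  17 |   7 | baabbabbbaabbbaaaaababb
  18 |  15 | baabbbaaaaababb
  19 |   5 | babaabbabbbaabbbaaaaababb
  20 |   3 | bababaabbabbbaabbbaaaaababb
  21 |   1 | babababaabbabbbaabbbaaaaababb
  22 |  26 | babb
  23 |  11 | babbbaabbbaaaaababb
  24 |  28 | bb
  25 |  19 | bbaaaaababb
  26 |  14 | bbaabbbaaaaababb
  27 |  10 | bbabbbaabbbaaaaababb
  28 |  18 | bbbaaaaababb
  29 |  13 | bbbaabbbaaaaababb

SA = [21, 22, 23, 24, 8, 16, 6, 4, 2, 0, 25, 27, 9, 17, 12, 29, 20, 7, 15, 5, 3, 1, 26, 11, 28, 19, 14, 10, 18, 13]
i: (SA[i-1],SA[i]) lcp shared
  1: (21,22) 4 'aaaa'
  2: (22,23) 3 'aaa'
  3: (23,24) 2 'aa'
  4: (24,8) 3 'aab'
  5: (8,16) 4 'aabb'
  6: (16,6) 1 'a'
  7: (6,4) 3 'aba'
  8: (4,2) 5 'ababa'
  9: (2,0) 7 'abababa'
  10: (0,25) 4 'abab'
  11: (25,27) 2 'ab'
  12: (27,9) 3 'abb'
  13: (9,17) 3 'abb'
  14: (17,12) 6 'abbbaa'
  15: (12,29) 0 ''
  16: (29,20) 1 'b'
  17: (20,7) 3 'baa'
  18: (7,15) 5 'baabb'
  19: (15,5) 2 'ba'
  20: (5,3) 4 'baba'
  21: (3,1) 6 'bababa'
  22: (1,26) 3 'bab'
  23: (26,11) 4 'babb'
  24: (11,28) 1 'b'
  25: (28,19) 2 'bb'
  26: (19,14) 4 'bbaa'
  27: (14,10) 3 'bba'
  28: (10,18) 2 'bb'
  29: (18,13) 5 'bbbaa'

n(n+1)/2 = 30·31/2 = 465
Σ LCP = 0 + 4 + 3 + 2 + 3 + 4 + 1 + 3 + 5 + 7 + 4 + 2 + 3 + 3 + 6 + 0 + 1 + 3 + 5 + 2 + 4 + 6 + 3 + 4 + 1 + 2 + 4 + 3 + 2 + 5 = 95
distinct = 465 − 95 = 370

370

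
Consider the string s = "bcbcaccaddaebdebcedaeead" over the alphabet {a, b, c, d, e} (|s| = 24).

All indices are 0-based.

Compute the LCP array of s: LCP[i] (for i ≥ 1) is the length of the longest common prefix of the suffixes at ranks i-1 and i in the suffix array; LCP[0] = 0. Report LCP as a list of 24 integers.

rank→(start, suffix):
  0 → (4, 'accaddaebdebcedaeead')
  1 → (22, 'ad')
  2 → (7, 'addaebdebcedaeead')
  3 → (10, 'aebdebcedaeead')
  4 → (19, 'aeead')
  5 → (2, 'bcaccaddaebdebcedaeead')
  6 → (0, 'bcbcaccaddaebdebcedaeead')
  7 → (15, 'bcedaeead')
  8 → (12, 'bdebcedaeead')
  9 → (3, 'caccaddaebdebcedaeead')
  10 → (6, 'caddaebdebcedaeead')
  11 → (1, 'cbcaccaddaebdebcedaeead')
  12 → (5, 'ccaddaebdebcedaeead')
  13 → (16, 'cedaeead')
  14 → (23, 'd')
  15 → (9, 'daebdebcedaeead')
  16 → (18, 'daeead')
  17 → (8, 'ddaebdebcedaeead')
  18 → (13, 'debcedaeead')
  19 → (21, 'ead')
  20 → (14, 'ebcedaeead')
  21 → (11, 'ebdebcedaeead')
  22 → (17, 'edaeead')
  23 → (20, 'eead')

SA = [4, 22, 7, 10, 19, 2, 0, 15, 12, 3, 6, 1, 5, 16, 23, 9, 18, 8, 13, 21, 14, 11, 17, 20]
rank  pair      lcp
   1  s[4:],s[22:]  1  'a'
   2  s[22:],s[7:]  2  'ad'
   3  s[7:],s[10:]  1  'a'
   4  s[10:],s[19:]  2  'ae'
   5  s[19:],s[2:]  0  ''
   6  s[2:],s[0:]  2  'bc'
   7  s[0:],s[15:]  2  'bc'
   8  s[15:],s[12:]  1  'b'
   9  s[12:],s[3:]  0  ''
  10  s[3:],s[6:]  2  'ca'
  11  s[6:],s[1:]  1  'c'
  12  s[1:],s[5:]  1  'c'
  13  s[5:],s[16:]  1  'c'
  14  s[16:],s[23:]  0  ''
  15  s[23:],s[9:]  1  'd'
  16  s[9:],s[18:]  3  'dae'
  17  s[18:],s[8:]  1  'd'
  18  s[8:],s[13:]  1  'd'
  19  s[13:],s[21:]  0  ''
  20  s[21:],s[14:]  1  'e'
  21  s[14:],s[11:]  2  'eb'
  22  s[11:],s[17:]  1  'e'
  23  s[17:],s[20:]  1  'e'

[0, 1, 2, 1, 2, 0, 2, 2, 1, 0, 2, 1, 1, 1, 0, 1, 3, 1, 1, 0, 1, 2, 1, 1]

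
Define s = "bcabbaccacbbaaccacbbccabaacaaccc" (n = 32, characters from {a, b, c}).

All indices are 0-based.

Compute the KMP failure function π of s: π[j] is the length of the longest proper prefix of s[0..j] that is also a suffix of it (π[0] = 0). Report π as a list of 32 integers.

[0, 0, 0, 1, 1, 0, 0, 0, 0, 0, 1, 1, 0, 0, 0, 0, 0, 0, 1, 1, 2, 0, 0, 1, 0, 0, 0, 0, 0, 0, 0, 0]

π[0] = 0
j=1 s[j]='c': π[1]=0 (border '')
j=2 s[j]='a': π[2]=0 (border '')
j=3 s[j]='b': π[3]=1 (border 'b')
j=4 s[j]='b': k: 1→0; π[4]=1 (border 'b')
j=5 s[j]='a': k: 1→0; π[5]=0 (border '')
j=6 s[j]='c': π[6]=0 (border '')
j=7 s[j]='c': π[7]=0 (border '')
j=8 s[j]='a': π[8]=0 (border '')
j=9 s[j]='c': π[9]=0 (border '')
j=10 s[j]='b': π[10]=1 (border 'b')
j=11 s[j]='b': k: 1→0; π[11]=1 (border 'b')
j=12 s[j]='a': k: 1→0; π[12]=0 (border '')
j=13 s[j]='a': π[13]=0 (border '')
j=14 s[j]='c': π[14]=0 (border '')
j=15 s[j]='c': π[15]=0 (border '')
j=16 s[j]='a': π[16]=0 (border '')
j=17 s[j]='c': π[17]=0 (border '')
j=18 s[j]='b': π[18]=1 (border 'b')
j=19 s[j]='b': k: 1→0; π[19]=1 (border 'b')
j=20 s[j]='c': π[20]=2 (border 'bc')
j=21 s[j]='c': k: 2→0; π[21]=0 (border '')
j=22 s[j]='a': π[22]=0 (border '')
j=23 s[j]='b': π[23]=1 (border 'b')
j=24 s[j]='a': k: 1→0; π[24]=0 (border '')
j=25 s[j]='a': π[25]=0 (border '')
j=26 s[j]='c': π[26]=0 (border '')
j=27 s[j]='a': π[27]=0 (border '')
j=28 s[j]='a': π[28]=0 (border '')
j=29 s[j]='c': π[29]=0 (border '')
j=30 s[j]='c': π[30]=0 (border '')
j=31 s[j]='c': π[31]=0 (border '')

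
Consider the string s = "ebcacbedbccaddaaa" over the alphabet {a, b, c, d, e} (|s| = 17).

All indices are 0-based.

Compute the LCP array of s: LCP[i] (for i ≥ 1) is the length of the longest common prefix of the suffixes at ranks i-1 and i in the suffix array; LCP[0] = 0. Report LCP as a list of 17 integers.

rank→(start, suffix):
  0 → (16, 'a')
  1 → (15, 'aa')
  2 → (14, 'aaa')
  3 → (3, 'acbedbccaddaaa')
  4 → (11, 'addaaa')
  5 → (1, 'bcacbedbccaddaaa')
  6 → (8, 'bccaddaaa')
  7 → (5, 'bedbccaddaaa')
  8 → (2, 'cacbedbccaddaaa')
  9 → (10, 'caddaaa')
  10 → (4, 'cbedbccaddaaa')
  11 → (9, 'ccaddaaa')
  12 → (13, 'daaa')
  13 → (7, 'dbccaddaaa')
  14 → (12, 'ddaaa')
  15 → (0, 'ebcacbedbccaddaaa')
  16 → (6, 'edbccaddaaa')

SA = [16, 15, 14, 3, 11, 1, 8, 5, 2, 10, 4, 9, 13, 7, 12, 0, 6]
i: (SA[i-1],SA[i]) lcp shared
  1: (16,15) 1 'a'
  2: (15,14) 2 'aa'
  3: (14,3) 1 'a'
  4: (3,11) 1 'a'
  5: (11,1) 0 ''
  6: (1,8) 2 'bc'
  7: (8,5) 1 'b'
  8: (5,2) 0 ''
  9: (2,10) 2 'ca'
  10: (10,4) 1 'c'
  11: (4,9) 1 'c'
  12: (9,13) 0 ''
  13: (13,7) 1 'd'
  14: (7,12) 1 'd'
  15: (12,0) 0 ''
  16: (0,6) 1 'e'

[0, 1, 2, 1, 1, 0, 2, 1, 0, 2, 1, 1, 0, 1, 1, 0, 1]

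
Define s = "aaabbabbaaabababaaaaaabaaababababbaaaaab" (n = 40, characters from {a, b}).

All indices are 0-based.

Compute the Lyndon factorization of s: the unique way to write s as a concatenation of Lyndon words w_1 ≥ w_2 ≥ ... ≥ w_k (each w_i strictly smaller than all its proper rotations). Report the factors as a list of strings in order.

emit factor 1: 'aaabbabb' (i=0, period=8)
emit factor 2: 'aaababab' (i=8, period=8)
emit factor 3: 'aaaaaabaaababababbaaaaab' (i=16, period=24)

["aaabbabb", "aaababab", "aaaaaabaaababababbaaaaab"]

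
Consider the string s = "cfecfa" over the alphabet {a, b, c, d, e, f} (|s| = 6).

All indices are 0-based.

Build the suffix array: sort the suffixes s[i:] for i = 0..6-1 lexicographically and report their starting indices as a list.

[5, 3, 0, 2, 4, 1]

rank→(start, suffix):
  0 → (5, 'a')
  1 → (3, 'cfa')
  2 → (0, 'cfecfa')
  3 → (2, 'ecfa')
  4 → (4, 'fa')
  5 → (1, 'fecfa')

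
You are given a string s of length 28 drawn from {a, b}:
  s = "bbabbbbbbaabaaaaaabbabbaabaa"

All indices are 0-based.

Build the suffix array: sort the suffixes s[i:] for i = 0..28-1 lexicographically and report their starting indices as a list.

[27, 26, 12, 13, 14, 15, 23, 9, 16, 24, 10, 20, 17, 2, 25, 11, 22, 8, 19, 1, 21, 7, 18, 0, 6, 5, 4, 3]

sorted suffixes:
  #0 SA[0]=27  'a'
  #1 SA[1]=26  'aa'
  #2 SA[2]=12  'aaaaaabbabbaabaa'
  #3 SA[3]=13  'aaaaabbabbaabaa'
  #4 SA[4]=14  'aaaabbabbaabaa'
  #5 SA[5]=15  'aaabbabbaabaa'
  #6 SA[6]=23  'aabaa'
  #7 SA[7]=9  'aabaaaaaabbabbaabaa'
  #8 SA[8]=16  'aabbabbaabaa'
  #9 SA[9]=24  'abaa'
  #10 SA[10]=10  'abaaaaaabbabbaabaa'
  #11 SA[11]=20  'abbaabaa'
  #12 SA[12]=17  'abbabbaabaa'
  #13 SA[13]=2  'abbbbbbaabaaaaaabbabbaabaa'
  #14 SA[14]=25  'baa'
  #15 SA[15]=11  'baaaaaabbabbaabaa'
  #16 SA[16]=22  'baabaa'
  #17 SA[17]=8  'baabaaaaaabbabbaabaa'
  #18 SA[18]=19  'babbaabaa'
  #19 SA[19]=1  'babbbbbbaabaaaaaabbabbaabaa'
  #20 SA[20]=21  'bbaabaa'
  #21 SA[21]=7  'bbaabaaaaaabbabbaabaa'
  #22 SA[22]=18  'bbabbaabaa'
  #23 SA[23]=0  'bbabbbbbbaabaaaaaabbabbaabaa'
  #24 SA[24]=6  'bbbaabaaaaaabbabbaabaa'
  #25 SA[25]=5  'bbbbaabaaaaaabbabbaabaa'
  #26 SA[26]=4  'bbbbbaabaaaaaabbabbaabaa'
  #27 SA[27]=3  'bbbbbbaabaaaaaabbabbaabaa'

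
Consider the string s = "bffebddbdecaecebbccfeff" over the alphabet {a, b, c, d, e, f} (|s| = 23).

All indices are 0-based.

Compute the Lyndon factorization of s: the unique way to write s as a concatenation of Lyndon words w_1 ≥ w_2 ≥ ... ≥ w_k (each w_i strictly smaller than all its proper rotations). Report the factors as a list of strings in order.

emit factor 1: 'bffe' (i=0, period=4)
emit factor 2: 'bddbdec' (i=4, period=7)
emit factor 3: 'aecebbccfeff' (i=11, period=12)

["bffe", "bddbdec", "aecebbccfeff"]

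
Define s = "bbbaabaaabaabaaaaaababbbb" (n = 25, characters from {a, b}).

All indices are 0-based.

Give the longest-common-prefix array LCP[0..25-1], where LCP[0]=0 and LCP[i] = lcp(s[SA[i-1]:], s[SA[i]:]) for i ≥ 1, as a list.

rank | idx | suffix
   0 |  13 | aaaaaababbbb
   1 |  14 | aaaaababbbb
   2 |  15 | aaaababbbb
   3 |   6 | aaabaabaaaaaababbbb
   4 |  16 | aaababbbb
   5 |  10 | aabaaaaaababbbb
   6 |   3 | aabaaabaabaaaaaababbbb
   7 |   7 | aabaabaaaaaababbbb
   8 |  17 | aababbbb
   9 |  11 | abaaaaaababbbb
  10 |   4 | abaaabaabaaaaaababbbb
  11 |   8 | abaabaaaaaababbbb
  12 |  18 | ababbbb
  13 |  20 | abbbb
  14 |  24 | b
  15 |  12 | baaaaaababbbb
  16 |   5 | baaabaabaaaaaababbbb
  17 |   9 | baabaaaaaababbbb
  18 |   2 | baabaaabaabaaaaaababbbb
  19 |  19 | babbbb
  20 |  23 | bb
  21 |   1 | bbaabaaabaabaaaaaababbbb
  22 |  22 | bbb
  23 |   0 | bbbaabaaabaabaaaaaababbbb
  24 |  21 | bbbb

SA = [13, 14, 15, 6, 16, 10, 3, 7, 17, 11, 4, 8, 18, 20, 24, 12, 5, 9, 2, 19, 23, 1, 22, 0, 21]
i: (SA[i-1],SA[i]) lcp shared
  1: (13,14) 5 'aaaaa'
  2: (14,15) 4 'aaaa'
  3: (15,6) 3 'aaa'
  4: (6,16) 5 'aaaba'
  5: (16,10) 2 'aa'
  6: (10,3) 6 'aabaaa'
  7: (3,7) 5 'aabaa'
  8: (7,17) 4 'aaba'
  9: (17,11) 1 'a'
  10: (11,4) 5 'abaaa'
  11: (4,8) 4 'abaa'
  12: (8,18) 3 'aba'
  13: (18,20) 2 'ab'
  14: (20,24) 0 ''
  15: (24,12) 1 'b'
  16: (12,5) 4 'baaa'
  17: (5,9) 3 'baa'
  18: (9,2) 7 'baabaaa'
  19: (2,19) 2 'ba'
  20: (19,23) 1 'b'
  21: (23,1) 2 'bb'
  22: (1,22) 2 'bb'
  23: (22,0) 3 'bbb'
  24: (0,21) 3 'bbb'

[0, 5, 4, 3, 5, 2, 6, 5, 4, 1, 5, 4, 3, 2, 0, 1, 4, 3, 7, 2, 1, 2, 2, 3, 3]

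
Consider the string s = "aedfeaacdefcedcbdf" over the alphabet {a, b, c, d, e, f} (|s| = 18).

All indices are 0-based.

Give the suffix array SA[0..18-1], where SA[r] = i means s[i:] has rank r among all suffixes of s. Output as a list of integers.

[5, 6, 0, 15, 14, 7, 11, 13, 8, 16, 2, 4, 12, 1, 9, 17, 10, 3]

rank→(start, suffix):
  0 → (5, 'aacdefcedcbdf')
  1 → (6, 'acdefcedcbdf')
  2 → (0, 'aedfeaacdefcedcbdf')
  3 → (15, 'bdf')
  4 → (14, 'cbdf')
  5 → (7, 'cdefcedcbdf')
  6 → (11, 'cedcbdf')
  7 → (13, 'dcbdf')
  8 → (8, 'defcedcbdf')
  9 → (16, 'df')
  10 → (2, 'dfeaacdefcedcbdf')
  11 → (4, 'eaacdefcedcbdf')
  12 → (12, 'edcbdf')
  13 → (1, 'edfeaacdefcedcbdf')
  14 → (9, 'efcedcbdf')
  15 → (17, 'f')
  16 → (10, 'fcedcbdf')
  17 → (3, 'feaacdefcedcbdf')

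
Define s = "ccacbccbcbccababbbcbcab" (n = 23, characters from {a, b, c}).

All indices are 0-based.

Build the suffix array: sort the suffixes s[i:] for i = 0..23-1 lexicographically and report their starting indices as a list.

rank | idx | suffix
   0 |  21 | ab
   1 |  12 | ababbbcbcab
   2 |  14 | abbbcbcab
   3 |   2 | acbccbcbccababbbcbcab
   4 |  22 | b
   5 |  13 | babbbcbcab
   6 |  15 | bbbcbcab
   7 |  16 | bbcbcab
   8 |  19 | bcab
   9 |  17 | bcbcab
  10 |   7 | bcbccababbbcbcab
  11 |   9 | bccababbbcbcab
  12 |   4 | bccbcbccababbbcbcab
  13 |  20 | cab
  14 |  11 | cababbbcbcab
  15 |   1 | cacbccbcbccababbbcbcab
  16 |  18 | cbcab
  17 |   6 | cbcbccababbbcbcab
  18 |   8 | cbccababbbcbcab
  19 |   3 | cbccbcbccababbbcbcab
  20 |  10 | ccababbbcbcab
  21 |   0 | ccacbccbcbccababbbcbcab
  22 |   5 | ccbcbccababbbcbcab

[21, 12, 14, 2, 22, 13, 15, 16, 19, 17, 7, 9, 4, 20, 11, 1, 18, 6, 8, 3, 10, 0, 5]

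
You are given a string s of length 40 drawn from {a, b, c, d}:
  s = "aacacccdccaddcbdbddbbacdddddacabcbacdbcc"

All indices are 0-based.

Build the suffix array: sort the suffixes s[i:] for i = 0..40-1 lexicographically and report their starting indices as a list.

[0, 30, 28, 1, 3, 34, 21, 10, 33, 20, 19, 31, 37, 14, 16, 39, 29, 2, 9, 32, 13, 38, 8, 4, 5, 35, 6, 22, 27, 18, 36, 15, 12, 7, 26, 17, 11, 25, 24, 23]

rank | idx | suffix
   0 |   0 | aacacccdccaddcbdbddbbacdddddacabcbacdbcc
   1 |  30 | abcbacdbcc
   2 |  28 | acabcbacdbcc
   3 |   1 | acacccdccaddcbdbddbbacdddddacabcbacdbcc
   4 |   3 | acccdccaddcbdbddbbacdddddacabcbacdbcc
   5 |  34 | acdbcc
   6 |  21 | acdddddacabcbacdbcc
   7 |  10 | addcbdbddbbacdddddacabcbacdbcc
   8 |  33 | bacdbcc
   9 |  20 | bacdddddacabcbacdbcc
  10 |  19 | bbacdddddacabcbacdbcc
  11 |  31 | bcbacdbcc
  12 |  37 | bcc
  13 |  14 | bdbddbbacdddddacabcbacdbcc
  14 |  16 | bddbbacdddddacabcbacdbcc
  15 |  39 | c
  16 |  29 | cabcbacdbcc
  17 |   2 | cacccdccaddcbdbddbbacdddddacabcbacdbcc
  18 |   9 | caddcbdbddbbacdddddacabcbacdbcc
  19 |  32 | cbacdbcc
  20 |  13 | cbdbddbbacdddddacabcbacdbcc
  21 |  38 | cc
  22 |   8 | ccaddcbdbddbbacdddddacabcbacdbcc
  23 |   4 | cccdccaddcbdbddbbacdddddacabcbacdbcc
  24 |   5 | ccdccaddcbdbddbbacdddddacabcbacdbcc
  25 |  35 | cdbcc
  26 |   6 | cdccaddcbdbddbbacdddddacabcbacdbcc
  27 |  22 | cdddddacabcbacdbcc
  28 |  27 | dacabcbacdbcc
  29 |  18 | dbbacdddddacabcbacdbcc
  30 |  36 | dbcc
  31 |  15 | dbddbbacdddddacabcbacdbcc
  32 |  12 | dcbdbddbbacdddddacabcbacdbcc
  33 |   7 | dccaddcbdbddbbacdddddacabcbacdbcc
  34 |  26 | ddacabcbacdbcc
  35 |  17 | ddbbacdddddacabcbacdbcc
  36 |  11 | ddcbdbddbbacdddddacabcbacdbcc
  37 |  25 | dddacabcbacdbcc
  38 |  24 | ddddacabcbacdbcc
  39 |  23 | dddddacabcbacdbcc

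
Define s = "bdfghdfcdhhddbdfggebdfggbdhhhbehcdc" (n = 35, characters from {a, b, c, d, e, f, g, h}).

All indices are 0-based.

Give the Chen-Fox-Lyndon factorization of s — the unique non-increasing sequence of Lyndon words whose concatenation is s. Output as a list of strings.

["bdfghdfcdhhdd", "bdfgge", "bdfggbdhhhbehcdc"]

emit factor 1: 'bdfghdfcdhhdd' (i=0, period=13)
emit factor 2: 'bdfgge' (i=13, period=6)
emit factor 3: 'bdfggbdhhhbehcdc' (i=19, period=16)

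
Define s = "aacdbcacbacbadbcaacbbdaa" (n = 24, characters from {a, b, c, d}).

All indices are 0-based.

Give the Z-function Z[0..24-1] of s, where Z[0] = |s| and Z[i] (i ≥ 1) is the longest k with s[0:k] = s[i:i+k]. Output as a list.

[24, 1, 0, 0, 0, 0, 1, 0, 0, 1, 0, 0, 1, 0, 0, 0, 3, 1, 0, 0, 0, 0, 2, 1]

Z[0]=24
i=1: i≥r, start 0; Z[1]=1 extend→box=[1,2)
i=2: i≥r, start 0; Z[2]=0
i=3: i≥r, start 0; Z[3]=0
i=4: i≥r, start 0; Z[4]=0
i=5: i≥r, start 0; Z[5]=0
i=6: i≥r, start 0; Z[6]=1 extend→box=[6,7)
i=7: i≥r, start 0; Z[7]=0
i=8: i≥r, start 0; Z[8]=0
i=9: i≥r, start 0; Z[9]=1 extend→box=[9,10)
i=10: i≥r, start 0; Z[10]=0
i=11: i≥r, start 0; Z[11]=0
i=12: i≥r, start 0; Z[12]=1 extend→box=[12,13)
i=13: i≥r, start 0; Z[13]=0
i=14: i≥r, start 0; Z[14]=0
i=15: i≥r, start 0; Z[15]=0
i=16: i≥r, start 0; Z[16]=3 extend→box=[16,19)
i=17: min(r-i=2, Z[1]=1)=1; Z[17]=1
i=18: min(r-i=1, Z[2]=0)=0; Z[18]=0
i=19: i≥r, start 0; Z[19]=0
i=20: i≥r, start 0; Z[20]=0
i=21: i≥r, start 0; Z[21]=0
i=22: i≥r, start 0; Z[22]=2 extend→box=[22,24)
i=23: min(r-i=1, Z[1]=1)=1; Z[23]=1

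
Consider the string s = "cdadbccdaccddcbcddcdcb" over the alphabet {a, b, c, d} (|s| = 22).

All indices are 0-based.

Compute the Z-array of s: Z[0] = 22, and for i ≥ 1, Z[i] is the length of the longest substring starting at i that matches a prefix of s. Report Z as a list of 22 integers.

Z[0]=22
i=1: fresh scan; Z[1]=0
i=2: fresh scan; Z[2]=0
i=3: fresh scan; Z[3]=0
i=4: fresh scan; Z[4]=0
i=5: fresh scan; Z[5]=1 extend→box=[5,6)
i=6: fresh scan; Z[6]=3 extend→box=[6,9)
i=7: min(r-i=2, Z[1]=0)=0; Z[7]=0
i=8: min(r-i=1, Z[2]=0)=0; Z[8]=0
i=9: fresh scan; Z[9]=1 extend→box=[9,10)
i=10: fresh scan; Z[10]=2 extend→box=[10,12)
i=11: min(r-i=1, Z[1]=0)=0; Z[11]=0
i=12: fresh scan; Z[12]=0
i=13: fresh scan; Z[13]=1 extend→box=[13,14)
i=14: fresh scan; Z[14]=0
i=15: fresh scan; Z[15]=2 extend→box=[15,17)
i=16: min(r-i=1, Z[1]=0)=0; Z[16]=0
i=17: fresh scan; Z[17]=0
i=18: fresh scan; Z[18]=2 extend→box=[18,20)
i=19: min(r-i=1, Z[1]=0)=0; Z[19]=0
i=20: fresh scan; Z[20]=1 extend→box=[20,21)
i=21: fresh scan; Z[21]=0

[22, 0, 0, 0, 0, 1, 3, 0, 0, 1, 2, 0, 0, 1, 0, 2, 0, 0, 2, 0, 1, 0]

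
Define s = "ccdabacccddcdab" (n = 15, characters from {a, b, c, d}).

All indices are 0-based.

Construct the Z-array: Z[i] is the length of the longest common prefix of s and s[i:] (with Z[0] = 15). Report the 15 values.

Z[0]=15
i=1: i≥r, start 0; Z[1]=1 scan→box=[1,2)
i=2: i≥r, start 0; Z[2]=0
i=3: i≥r, start 0; Z[3]=0
i=4: i≥r, start 0; Z[4]=0
i=5: i≥r, start 0; Z[5]=0
i=6: i≥r, start 0; Z[6]=2 scan→box=[6,8)
i=7: min(r-i=1, Z[1]=1)=1; Z[7]=3 scan→box=[7,10)
i=8: min(r-i=2, Z[1]=1)=1; Z[8]=1
i=9: min(r-i=1, Z[2]=0)=0; Z[9]=0
i=10: i≥r, start 0; Z[10]=0
i=11: i≥r, start 0; Z[11]=1 scan→box=[11,12)
i=12: i≥r, start 0; Z[12]=0
i=13: i≥r, start 0; Z[13]=0
i=14: i≥r, start 0; Z[14]=0

[15, 1, 0, 0, 0, 0, 2, 3, 1, 0, 0, 1, 0, 0, 0]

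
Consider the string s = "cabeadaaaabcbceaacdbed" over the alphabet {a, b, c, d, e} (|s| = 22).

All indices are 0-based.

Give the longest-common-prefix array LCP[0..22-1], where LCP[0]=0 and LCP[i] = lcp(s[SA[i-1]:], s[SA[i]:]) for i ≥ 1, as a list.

rank→(start, suffix):
  0 → (6, 'aaaabcbceaacdbed')
  1 → (7, 'aaabcbceaacdbed')
  2 → (8, 'aabcbceaacdbed')
  3 → (15, 'aacdbed')
  4 → (9, 'abcbceaacdbed')
  5 → (1, 'abeadaaaabcbceaacdbed')
  6 → (16, 'acdbed')
  7 → (4, 'adaaaabcbceaacdbed')
  8 → (10, 'bcbceaacdbed')
  9 → (12, 'bceaacdbed')
  10 → (2, 'beadaaaabcbceaacdbed')
  11 → (19, 'bed')
  12 → (0, 'cabeadaaaabcbceaacdbed')
  13 → (11, 'cbceaacdbed')
  14 → (17, 'cdbed')
  15 → (13, 'ceaacdbed')
  16 → (21, 'd')
  17 → (5, 'daaaabcbceaacdbed')
  18 → (18, 'dbed')
  19 → (14, 'eaacdbed')
  20 → (3, 'eadaaaabcbceaacdbed')
  21 → (20, 'ed')

SA = [6, 7, 8, 15, 9, 1, 16, 4, 10, 12, 2, 19, 0, 11, 17, 13, 21, 5, 18, 14, 3, 20]
i: (SA[i-1],SA[i]) lcp shared
  1: (6,7) 3 'aaa'
  2: (7,8) 2 'aa'
  3: (8,15) 2 'aa'
  4: (15,9) 1 'a'
  5: (9,1) 2 'ab'
  6: (1,16) 1 'a'
  7: (16,4) 1 'a'
  8: (4,10) 0 ''
  9: (10,12) 2 'bc'
  10: (12,2) 1 'b'
  11: (2,19) 2 'be'
  12: (19,0) 0 ''
  13: (0,11) 1 'c'
  14: (11,17) 1 'c'
  15: (17,13) 1 'c'
  16: (13,21) 0 ''
  17: (21,5) 1 'd'
  18: (5,18) 1 'd'
  19: (18,14) 0 ''
  20: (14,3) 2 'ea'
  21: (3,20) 1 'e'

[0, 3, 2, 2, 1, 2, 1, 1, 0, 2, 1, 2, 0, 1, 1, 1, 0, 1, 1, 0, 2, 1]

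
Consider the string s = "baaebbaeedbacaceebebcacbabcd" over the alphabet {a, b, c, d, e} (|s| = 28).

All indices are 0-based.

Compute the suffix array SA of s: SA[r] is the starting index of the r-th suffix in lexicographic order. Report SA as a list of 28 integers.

rank | idx | suffix
   0 |   1 | aaebbaeedbacaceebebcacbabcd
   1 |  24 | abcd
   2 |  11 | acaceebebcacbabcd
   3 |  21 | acbabcd
   4 |  13 | aceebebcacbabcd
   5 |   2 | aebbaeedbacaceebebcacbabcd
   6 |   6 | aeedbacaceebebcacbabcd
   7 |   0 | baaebbaeedbacaceebebcacbabcd
   8 |  23 | babcd
   9 |  10 | bacaceebebcacbabcd
  10 |   5 | baeedbacaceebebcacbabcd
  11 |   4 | bbaeedbacaceebebcacbabcd
  12 |  19 | bcacbabcd
  13 |  25 | bcd
  14 |  17 | bebcacbabcd
  15 |  20 | cacbabcd
  16 |  12 | caceebebcacbabcd
  17 |  22 | cbabcd
  18 |  26 | cd
  19 |  14 | ceebebcacbabcd
  20 |  27 | d
  21 |   9 | dbacaceebebcacbabcd
  22 |   3 | ebbaeedbacaceebebcacbabcd
  23 |  18 | ebcacbabcd
  24 |  16 | ebebcacbabcd
  25 |   8 | edbacaceebebcacbabcd
  26 |  15 | eebebcacbabcd
  27 |   7 | eedbacaceebebcacbabcd

[1, 24, 11, 21, 13, 2, 6, 0, 23, 10, 5, 4, 19, 25, 17, 20, 12, 22, 26, 14, 27, 9, 3, 18, 16, 8, 15, 7]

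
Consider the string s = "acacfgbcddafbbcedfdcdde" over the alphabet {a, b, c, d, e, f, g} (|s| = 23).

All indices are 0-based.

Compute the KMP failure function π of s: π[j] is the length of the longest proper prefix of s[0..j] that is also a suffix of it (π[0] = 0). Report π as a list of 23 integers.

π[0] = 0
j=1 s[j]='c': π[1]=0 (border '')
j=2 s[j]='a': π[2]=1 (border 'a')
j=3 s[j]='c': π[3]=2 (border 'ac')
j=4 s[j]='f': k: 2→0; π[4]=0 (border '')
j=5 s[j]='g': π[5]=0 (border '')
j=6 s[j]='b': π[6]=0 (border '')
j=7 s[j]='c': π[7]=0 (border '')
j=8 s[j]='d': π[8]=0 (border '')
j=9 s[j]='d': π[9]=0 (border '')
j=10 s[j]='a': π[10]=1 (border 'a')
j=11 s[j]='f': k: 1→0; π[11]=0 (border '')
j=12 s[j]='b': π[12]=0 (border '')
j=13 s[j]='b': π[13]=0 (border '')
j=14 s[j]='c': π[14]=0 (border '')
j=15 s[j]='e': π[15]=0 (border '')
j=16 s[j]='d': π[16]=0 (border '')
j=17 s[j]='f': π[17]=0 (border '')
j=18 s[j]='d': π[18]=0 (border '')
j=19 s[j]='c': π[19]=0 (border '')
j=20 s[j]='d': π[20]=0 (border '')
j=21 s[j]='d': π[21]=0 (border '')
j=22 s[j]='e': π[22]=0 (border '')

[0, 0, 1, 2, 0, 0, 0, 0, 0, 0, 1, 0, 0, 0, 0, 0, 0, 0, 0, 0, 0, 0, 0]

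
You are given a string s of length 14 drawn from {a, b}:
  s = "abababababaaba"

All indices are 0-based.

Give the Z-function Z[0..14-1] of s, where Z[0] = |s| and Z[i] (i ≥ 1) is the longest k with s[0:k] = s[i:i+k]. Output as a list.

[14, 0, 9, 0, 7, 0, 5, 0, 3, 0, 1, 3, 0, 1]

Z[0]=14
i=1: fresh scan; Z[1]=0
i=2: fresh scan; Z[2]=9 scan→box=[2,11)
i=3: min(r-i=8, Z[1]=0)=0; Z[3]=0
i=4: min(r-i=7, Z[2]=9)=7; Z[4]=7
i=5: min(r-i=6, Z[3]=0)=0; Z[5]=0
i=6: min(r-i=5, Z[4]=7)=5; Z[6]=5
i=7: min(r-i=4, Z[5]=0)=0; Z[7]=0
i=8: min(r-i=3, Z[6]=5)=3; Z[8]=3
i=9: min(r-i=2, Z[7]=0)=0; Z[9]=0
i=10: min(r-i=1, Z[8]=3)=1; Z[10]=1
i=11: fresh scan; Z[11]=3 scan→box=[11,14)
i=12: min(r-i=2, Z[1]=0)=0; Z[12]=0
i=13: min(r-i=1, Z[2]=9)=1; Z[13]=1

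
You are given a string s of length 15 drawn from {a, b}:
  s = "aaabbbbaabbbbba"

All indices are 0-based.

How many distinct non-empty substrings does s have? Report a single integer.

rank→(start, suffix):
  0 → (14, 'a')
  1 → (0, 'aaabbbbaabbbbba')
  2 → (1, 'aabbbbaabbbbba')
  3 → (7, 'aabbbbba')
  4 → (2, 'abbbbaabbbbba')
  5 → (8, 'abbbbba')
  6 → (13, 'ba')
  7 → (6, 'baabbbbba')
  8 → (12, 'bba')
  9 → (5, 'bbaabbbbba')
  10 → (11, 'bbba')
  11 → (4, 'bbbaabbbbba')
  12 → (10, 'bbbba')
  13 → (3, 'bbbbaabbbbba')
  14 → (9, 'bbbbba')

SA = [14, 0, 1, 7, 2, 8, 13, 6, 12, 5, 11, 4, 10, 3, 9]
i: (SA[i-1],SA[i]) lcp shared
  1: (14,0) 1 'a'
  2: (0,1) 2 'aa'
  3: (1,7) 6 'aabbbb'
  4: (7,2) 1 'a'
  5: (2,8) 5 'abbbb'
  6: (8,13) 0 ''
  7: (13,6) 2 'ba'
  8: (6,12) 1 'b'
  9: (12,5) 3 'bba'
  10: (5,11) 2 'bb'
  11: (11,4) 4 'bbba'
  12: (4,10) 3 'bbb'
  13: (10,3) 5 'bbbba'
  14: (3,9) 4 'bbbb'

n(n+1)/2 = 15·16/2 = 120
Σ LCP = 0 + 1 + 2 + 6 + 1 + 5 + 0 + 2 + 1 + 3 + 2 + 4 + 3 + 5 + 4 = 39
distinct = 120 − 39 = 81

81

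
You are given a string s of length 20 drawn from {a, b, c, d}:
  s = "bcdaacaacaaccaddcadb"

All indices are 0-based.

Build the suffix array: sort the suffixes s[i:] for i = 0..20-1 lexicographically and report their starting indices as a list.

rank | idx | suffix
   0 |   3 | aacaacaaccaddcadb
   1 |   6 | aacaaccaddcadb
   2 |   9 | aaccaddcadb
   3 |   4 | acaacaaccaddcadb
   4 |   7 | acaaccaddcadb
   5 |  10 | accaddcadb
   6 |  17 | adb
   7 |  13 | addcadb
   8 |  19 | b
   9 |   0 | bcdaacaacaaccaddcadb
  10 |   5 | caacaaccaddcadb
  11 |   8 | caaccaddcadb
  12 |  16 | cadb
  13 |  12 | caddcadb
  14 |  11 | ccaddcadb
  15 |   1 | cdaacaacaaccaddcadb
  16 |   2 | daacaacaaccaddcadb
  17 |  18 | db
  18 |  15 | dcadb
  19 |  14 | ddcadb

[3, 6, 9, 4, 7, 10, 17, 13, 19, 0, 5, 8, 16, 12, 11, 1, 2, 18, 15, 14]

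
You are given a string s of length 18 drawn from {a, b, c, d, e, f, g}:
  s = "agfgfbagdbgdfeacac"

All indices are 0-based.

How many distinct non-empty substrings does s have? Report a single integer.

156

rank→(start, suffix):
  0 → (16, 'ac')
  1 → (14, 'acac')
  2 → (6, 'agdbgdfeacac')
  3 → (0, 'agfgfbagdbgdfeacac')
  4 → (5, 'bagdbgdfeacac')
  5 → (9, 'bgdfeacac')
  6 → (17, 'c')
  7 → (15, 'cac')
  8 → (8, 'dbgdfeacac')
  9 → (11, 'dfeacac')
  10 → (13, 'eacac')
  11 → (4, 'fbagdbgdfeacac')
  12 → (12, 'feacac')
  13 → (2, 'fgfbagdbgdfeacac')
  14 → (7, 'gdbgdfeacac')
  15 → (10, 'gdfeacac')
  16 → (3, 'gfbagdbgdfeacac')
  17 → (1, 'gfgfbagdbgdfeacac')

SA = [16, 14, 6, 0, 5, 9, 17, 15, 8, 11, 13, 4, 12, 2, 7, 10, 3, 1]
[i] adj suffixes → lcp
  [1] 16/14 → 2 ('ac')
  [2] 14/6 → 1 ('a')
  [3] 6/0 → 2 ('ag')
  [4] 0/5 → 0 ('')
  [5] 5/9 → 1 ('b')
  [6] 9/17 → 0 ('')
  [7] 17/15 → 1 ('c')
  [8] 15/8 → 0 ('')
  [9] 8/11 → 1 ('d')
  [10] 11/13 → 0 ('')
  [11] 13/4 → 0 ('')
  [12] 4/12 → 1 ('f')
  [13] 12/2 → 1 ('f')
  [14] 2/7 → 0 ('')
  [15] 7/10 → 2 ('gd')
  [16] 10/3 → 1 ('g')
  [17] 3/1 → 2 ('gf')

n(n+1)/2 = 18·19/2 = 171
Σ LCP = 0 + 2 + 1 + 2 + 0 + 1 + 0 + 1 + 0 + 1 + 0 + 0 + 1 + 1 + 0 + 2 + 1 + 2 = 15
distinct = 171 − 15 = 156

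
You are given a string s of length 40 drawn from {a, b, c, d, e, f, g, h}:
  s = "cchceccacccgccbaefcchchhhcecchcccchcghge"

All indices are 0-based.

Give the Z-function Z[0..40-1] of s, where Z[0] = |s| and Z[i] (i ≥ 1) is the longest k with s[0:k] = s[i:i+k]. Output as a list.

[40, 1, 0, 1, 0, 2, 1, 0, 2, 2, 1, 0, 2, 1, 0, 0, 0, 0, 4, 1, 0, 1, 0, 0, 0, 1, 0, 4, 1, 0, 2, 2, 4, 1, 0, 1, 0, 0, 0, 0]

Z[0]=40
i=1: i≥r, start 0; Z[1]=1 grow→box=[1,2)
i=2: i≥r, start 0; Z[2]=0
i=3: i≥r, start 0; Z[3]=1 grow→box=[3,4)
i=4: i≥r, start 0; Z[4]=0
i=5: i≥r, start 0; Z[5]=2 grow→box=[5,7)
i=6: min(r-i=1, Z[1]=1)=1; Z[6]=1
i=7: i≥r, start 0; Z[7]=0
i=8: i≥r, start 0; Z[8]=2 grow→box=[8,10)
i=9: min(r-i=1, Z[1]=1)=1; Z[9]=2 grow→box=[9,11)
i=10: min(r-i=1, Z[1]=1)=1; Z[10]=1
i=11: i≥r, start 0; Z[11]=0
i=12: i≥r, start 0; Z[12]=2 grow→box=[12,14)
i=13: min(r-i=1, Z[1]=1)=1; Z[13]=1
i=14: i≥r, start 0; Z[14]=0
i=15: i≥r, start 0; Z[15]=0
i=16: i≥r, start 0; Z[16]=0
i=17: i≥r, start 0; Z[17]=0
i=18: i≥r, start 0; Z[18]=4 grow→box=[18,22)
i=19: min(r-i=3, Z[1]=1)=1; Z[19]=1
i=20: min(r-i=2, Z[2]=0)=0; Z[20]=0
i=21: min(r-i=1, Z[3]=1)=1; Z[21]=1
i=22: i≥r, start 0; Z[22]=0
i=23: i≥r, start 0; Z[23]=0
i=24: i≥r, start 0; Z[24]=0
i=25: i≥r, start 0; Z[25]=1 grow→box=[25,26)
i=26: i≥r, start 0; Z[26]=0
i=27: i≥r, start 0; Z[27]=4 grow→box=[27,31)
i=28: min(r-i=3, Z[1]=1)=1; Z[28]=1
i=29: min(r-i=2, Z[2]=0)=0; Z[29]=0
i=30: min(r-i=1, Z[3]=1)=1; Z[30]=2 grow→box=[30,32)
i=31: min(r-i=1, Z[1]=1)=1; Z[31]=2 grow→box=[31,33)
i=32: min(r-i=1, Z[1]=1)=1; Z[32]=4 grow→box=[32,36)
i=33: min(r-i=3, Z[1]=1)=1; Z[33]=1
i=34: min(r-i=2, Z[2]=0)=0; Z[34]=0
i=35: min(r-i=1, Z[3]=1)=1; Z[35]=1
i=36: i≥r, start 0; Z[36]=0
i=37: i≥r, start 0; Z[37]=0
i=38: i≥r, start 0; Z[38]=0
i=39: i≥r, start 0; Z[39]=0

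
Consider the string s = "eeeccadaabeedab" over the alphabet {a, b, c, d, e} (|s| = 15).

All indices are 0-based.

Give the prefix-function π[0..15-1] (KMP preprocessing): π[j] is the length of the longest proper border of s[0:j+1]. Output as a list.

[0, 1, 2, 0, 0, 0, 0, 0, 0, 0, 1, 2, 0, 0, 0]

π[0] = 0
j=1 s[j]='e': π[1]=1 (border 'e')
j=2 s[j]='e': π[2]=2 (border 'ee')
j=3 s[j]='c': k: 2→1→0; π[3]=0 (border '')
j=4 s[j]='c': π[4]=0 (border '')
j=5 s[j]='a': π[5]=0 (border '')
j=6 s[j]='d': π[6]=0 (border '')
j=7 s[j]='a': π[7]=0 (border '')
j=8 s[j]='a': π[8]=0 (border '')
j=9 s[j]='b': π[9]=0 (border '')
j=10 s[j]='e': π[10]=1 (border 'e')
j=11 s[j]='e': π[11]=2 (border 'ee')
j=12 s[j]='d': k: 2→1→0; π[12]=0 (border '')
j=13 s[j]='a': π[13]=0 (border '')
j=14 s[j]='b': π[14]=0 (border '')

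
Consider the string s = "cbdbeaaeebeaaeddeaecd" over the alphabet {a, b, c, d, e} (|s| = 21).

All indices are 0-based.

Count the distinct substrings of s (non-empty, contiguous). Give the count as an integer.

203

rank→(start, suffix):
  0 → (11, 'aaeddeaecd')
  1 → (5, 'aaeebeaaeddeaecd')
  2 → (17, 'aecd')
  3 → (12, 'aeddeaecd')
  4 → (6, 'aeebeaaeddeaecd')
  5 → (1, 'bdbeaaeebeaaeddeaecd')
  6 → (9, 'beaaeddeaecd')
  7 → (3, 'beaaeebeaaeddeaecd')
  8 → (0, 'cbdbeaaeebeaaeddeaecd')
  9 → (19, 'cd')
  10 → (20, 'd')
  11 → (2, 'dbeaaeebeaaeddeaecd')
  12 → (14, 'ddeaecd')
  13 → (15, 'deaecd')
  14 → (10, 'eaaeddeaecd')
  15 → (4, 'eaaeebeaaeddeaecd')
  16 → (16, 'eaecd')
  17 → (8, 'ebeaaeddeaecd')
  18 → (18, 'ecd')
  19 → (13, 'eddeaecd')
  20 → (7, 'eebeaaeddeaecd')

SA = [11, 5, 17, 12, 6, 1, 9, 3, 0, 19, 20, 2, 14, 15, 10, 4, 16, 8, 18, 13, 7]
rank  pair      lcp
   1  s[11:],s[5:]  3  'aae'
   2  s[5:],s[17:]  1  'a'
   3  s[17:],s[12:]  2  'ae'
   4  s[12:],s[6:]  2  'ae'
   5  s[6:],s[1:]  0  ''
   6  s[1:],s[9:]  1  'b'
   7  s[9:],s[3:]  5  'beaae'
   8  s[3:],s[0:]  0  ''
   9  s[0:],s[19:]  1  'c'
  10  s[19:],s[20:]  0  ''
  11  s[20:],s[2:]  1  'd'
  12  s[2:],s[14:]  1  'd'
  13  s[14:],s[15:]  1  'd'
  14  s[15:],s[10:]  0  ''
  15  s[10:],s[4:]  4  'eaae'
  16  s[4:],s[16:]  2  'ea'
  17  s[16:],s[8:]  1  'e'
  18  s[8:],s[18:]  1  'e'
  19  s[18:],s[13:]  1  'e'
  20  s[13:],s[7:]  1  'e'

n(n+1)/2 = 21·22/2 = 231
Σ LCP = 0 + 3 + 1 + 2 + 2 + 0 + 1 + 5 + 0 + 1 + 0 + 1 + 1 + 1 + 0 + 4 + 2 + 1 + 1 + 1 + 1 = 28
distinct = 231 − 28 = 203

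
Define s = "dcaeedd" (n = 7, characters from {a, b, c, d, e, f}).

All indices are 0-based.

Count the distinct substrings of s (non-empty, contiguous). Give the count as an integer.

rank | idx | suffix
   0 |   2 | aeedd
   1 |   1 | caeedd
   2 |   6 | d
   3 |   0 | dcaeedd
   4 |   5 | dd
   5 |   4 | edd
   6 |   3 | eedd

SA = [2, 1, 6, 0, 5, 4, 3]
i: (SA[i-1],SA[i]) lcp shared
  1: (2,1) 0 ''
  2: (1,6) 0 ''
  3: (6,0) 1 'd'
  4: (0,5) 1 'd'
  5: (5,4) 0 ''
  6: (4,3) 1 'e'

n(n+1)/2 = 7·8/2 = 28
Σ LCP = 0 + 0 + 0 + 1 + 1 + 0 + 1 = 3
distinct = 28 − 3 = 25

25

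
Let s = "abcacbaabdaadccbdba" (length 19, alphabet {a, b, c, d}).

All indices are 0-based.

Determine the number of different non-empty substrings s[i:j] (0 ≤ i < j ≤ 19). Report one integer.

170

rank | idx | suffix
   0 |  18 | a
   1 |   6 | aabdaadccbdba
   2 |  10 | aadccbdba
   3 |   0 | abcacbaabdaadccbdba
   4 |   7 | abdaadccbdba
   5 |   3 | acbaabdaadccbdba
   6 |  11 | adccbdba
   7 |  17 | ba
   8 |   5 | baabdaadccbdba
   9 |   1 | bcacbaabdaadccbdba
  10 |   8 | bdaadccbdba
  11 |  15 | bdba
  12 |   2 | cacbaabdaadccbdba
  13 |   4 | cbaabdaadccbdba
  14 |  14 | cbdba
  15 |  13 | ccbdba
  16 |   9 | daadccbdba
  17 |  16 | dba
  18 |  12 | dccbdba

SA = [18, 6, 10, 0, 7, 3, 11, 17, 5, 1, 8, 15, 2, 4, 14, 13, 9, 16, 12]
[i] adj suffixes → lcp
  [1] 18/6 → 1 ('a')
  [2] 6/10 → 2 ('aa')
  [3] 10/0 → 1 ('a')
  [4] 0/7 → 2 ('ab')
  [5] 7/3 → 1 ('a')
  [6] 3/11 → 1 ('a')
  [7] 11/17 → 0 ('')
  [8] 17/5 → 2 ('ba')
  [9] 5/1 → 1 ('b')
  [10] 1/8 → 1 ('b')
  [11] 8/15 → 2 ('bd')
  [12] 15/2 → 0 ('')
  [13] 2/4 → 1 ('c')
  [14] 4/14 → 2 ('cb')
  [15] 14/13 → 1 ('c')
  [16] 13/9 → 0 ('')
  [17] 9/16 → 1 ('d')
  [18] 16/12 → 1 ('d')

n(n+1)/2 = 19·20/2 = 190
Σ LCP = 0 + 1 + 2 + 1 + 2 + 1 + 1 + 0 + 2 + 1 + 1 + 2 + 0 + 1 + 2 + 1 + 0 + 1 + 1 = 20
distinct = 190 − 20 = 170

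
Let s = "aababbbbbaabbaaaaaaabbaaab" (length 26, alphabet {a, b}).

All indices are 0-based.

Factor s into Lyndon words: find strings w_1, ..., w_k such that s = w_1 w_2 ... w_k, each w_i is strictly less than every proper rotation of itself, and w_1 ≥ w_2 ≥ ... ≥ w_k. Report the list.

emit factor 1: 'aababbbbbaabb' (i=0, period=13)
emit factor 2: 'aaaaaaabbaaab' (i=13, period=13)

["aababbbbbaabb", "aaaaaaabbaaab"]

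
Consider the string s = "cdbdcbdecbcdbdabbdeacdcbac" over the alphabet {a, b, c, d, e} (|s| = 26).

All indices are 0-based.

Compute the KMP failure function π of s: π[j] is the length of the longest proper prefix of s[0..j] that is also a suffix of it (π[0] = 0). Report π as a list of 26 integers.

π[0] = 0
j=1 s[j]='d': π[1]=0 (border '')
j=2 s[j]='b': π[2]=0 (border '')
j=3 s[j]='d': π[3]=0 (border '')
j=4 s[j]='c': π[4]=1 (border 'c')
j=5 s[j]='b': k: 1→0; π[5]=0 (border '')
j=6 s[j]='d': π[6]=0 (border '')
j=7 s[j]='e': π[7]=0 (border '')
j=8 s[j]='c': π[8]=1 (border 'c')
j=9 s[j]='b': k: 1→0; π[9]=0 (border '')
j=10 s[j]='c': π[10]=1 (border 'c')
j=11 s[j]='d': π[11]=2 (border 'cd')
j=12 s[j]='b': π[12]=3 (border 'cdb')
j=13 s[j]='d': π[13]=4 (border 'cdbd')
j=14 s[j]='a': k: 4→0; π[14]=0 (border '')
j=15 s[j]='b': π[15]=0 (border '')
j=16 s[j]='b': π[16]=0 (border '')
j=17 s[j]='d': π[17]=0 (border '')
j=18 s[j]='e': π[18]=0 (border '')
j=19 s[j]='a': π[19]=0 (border '')
j=20 s[j]='c': π[20]=1 (border 'c')
j=21 s[j]='d': π[21]=2 (border 'cd')
j=22 s[j]='c': k: 2→0; π[22]=1 (border 'c')
j=23 s[j]='b': k: 1→0; π[23]=0 (border '')
j=24 s[j]='a': π[24]=0 (border '')
j=25 s[j]='c': π[25]=1 (border 'c')

[0, 0, 0, 0, 1, 0, 0, 0, 1, 0, 1, 2, 3, 4, 0, 0, 0, 0, 0, 0, 1, 2, 1, 0, 0, 1]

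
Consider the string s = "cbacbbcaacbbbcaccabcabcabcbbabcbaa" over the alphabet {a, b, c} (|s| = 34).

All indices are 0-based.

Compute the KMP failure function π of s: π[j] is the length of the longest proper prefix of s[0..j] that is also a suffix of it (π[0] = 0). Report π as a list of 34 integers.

π[0] = 0
j=1 s[j]='b': π[1]=0 (border '')
j=2 s[j]='a': π[2]=0 (border '')
j=3 s[j]='c': π[3]=1 (border 'c')
j=4 s[j]='b': π[4]=2 (border 'cb')
j=5 s[j]='b': k: 2→0; π[5]=0 (border '')
j=6 s[j]='c': π[6]=1 (border 'c')
j=7 s[j]='a': k: 1→0; π[7]=0 (border '')
j=8 s[j]='a': π[8]=0 (border '')
j=9 s[j]='c': π[9]=1 (border 'c')
j=10 s[j]='b': π[10]=2 (border 'cb')
j=11 s[j]='b': k: 2→0; π[11]=0 (border '')
j=12 s[j]='b': π[12]=0 (border '')
j=13 s[j]='c': π[13]=1 (border 'c')
j=14 s[j]='a': k: 1→0; π[14]=0 (border '')
j=15 s[j]='c': π[15]=1 (border 'c')
j=16 s[j]='c': k: 1→0; π[16]=1 (border 'c')
j=17 s[j]='a': k: 1→0; π[17]=0 (border '')
j=18 s[j]='b': π[18]=0 (border '')
j=19 s[j]='c': π[19]=1 (border 'c')
j=20 s[j]='a': k: 1→0; π[20]=0 (border '')
j=21 s[j]='b': π[21]=0 (border '')
j=22 s[j]='c': π[22]=1 (border 'c')
j=23 s[j]='a': k: 1→0; π[23]=0 (border '')
j=24 s[j]='b': π[24]=0 (border '')
j=25 s[j]='c': π[25]=1 (border 'c')
j=26 s[j]='b': π[26]=2 (border 'cb')
j=27 s[j]='b': k: 2→0; π[27]=0 (border '')
j=28 s[j]='a': π[28]=0 (border '')
j=29 s[j]='b': π[29]=0 (border '')
j=30 s[j]='c': π[30]=1 (border 'c')
j=31 s[j]='b': π[31]=2 (border 'cb')
j=32 s[j]='a': π[32]=3 (border 'cba')
j=33 s[j]='a': k: 3→0; π[33]=0 (border '')

[0, 0, 0, 1, 2, 0, 1, 0, 0, 1, 2, 0, 0, 1, 0, 1, 1, 0, 0, 1, 0, 0, 1, 0, 0, 1, 2, 0, 0, 0, 1, 2, 3, 0]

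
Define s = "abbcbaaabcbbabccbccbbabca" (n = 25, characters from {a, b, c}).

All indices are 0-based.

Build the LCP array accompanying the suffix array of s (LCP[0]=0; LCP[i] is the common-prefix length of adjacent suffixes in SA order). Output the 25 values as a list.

sorted suffixes:
  #0 SA[0]=24  'a'
  #1 SA[1]=5  'aaabcbbabccbccbbabca'
  #2 SA[2]=6  'aabcbbabccbccbbabca'
  #3 SA[3]=0  'abbcbaaabcbbabccbccbbabca'
  #4 SA[4]=21  'abca'
  #5 SA[5]=7  'abcbbabccbccbbabca'
  #6 SA[6]=12  'abccbccbbabca'
  #7 SA[7]=4  'baaabcbbabccbccbbabca'
  #8 SA[8]=20  'babca'
  #9 SA[9]=11  'babccbccbbabca'
  #10 SA[10]=19  'bbabca'
  #11 SA[11]=10  'bbabccbccbbabca'
  #12 SA[12]=1  'bbcbaaabcbbabccbccbbabca'
  #13 SA[13]=22  'bca'
  #14 SA[14]=2  'bcbaaabcbbabccbccbbabca'
  #15 SA[15]=8  'bcbbabccbccbbabca'
  #16 SA[16]=16  'bccbbabca'
  #17 SA[17]=13  'bccbccbbabca'
  #18 SA[18]=23  'ca'
  #19 SA[19]=3  'cbaaabcbbabccbccbbabca'
  #20 SA[20]=18  'cbbabca'
  #21 SA[21]=9  'cbbabccbccbbabca'
  #22 SA[22]=15  'cbccbbabca'
  #23 SA[23]=17  'ccbbabca'
  #24 SA[24]=14  'ccbccbbabca'

SA = [24, 5, 6, 0, 21, 7, 12, 4, 20, 11, 19, 10, 1, 22, 2, 8, 16, 13, 23, 3, 18, 9, 15, 17, 14]
i: (SA[i-1],SA[i]) lcp shared
  1: (24,5) 1 'a'
  2: (5,6) 2 'aa'
  3: (6,0) 1 'a'
  4: (0,21) 2 'ab'
  5: (21,7) 3 'abc'
  6: (7,12) 3 'abc'
  7: (12,4) 0 ''
  8: (4,20) 2 'ba'
  9: (20,11) 4 'babc'
  10: (11,19) 1 'b'
  11: (19,10) 5 'bbabc'
  12: (10,1) 2 'bb'
  13: (1,22) 1 'b'
  14: (22,2) 2 'bc'
  15: (2,8) 3 'bcb'
  16: (8,16) 2 'bc'
  17: (16,13) 4 'bccb'
  18: (13,23) 0 ''
  19: (23,3) 1 'c'
  20: (3,18) 2 'cb'
  21: (18,9) 6 'cbbabc'
  22: (9,15) 2 'cb'
  23: (15,17) 1 'c'
  24: (17,14) 3 'ccb'

[0, 1, 2, 1, 2, 3, 3, 0, 2, 4, 1, 5, 2, 1, 2, 3, 2, 4, 0, 1, 2, 6, 2, 1, 3]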